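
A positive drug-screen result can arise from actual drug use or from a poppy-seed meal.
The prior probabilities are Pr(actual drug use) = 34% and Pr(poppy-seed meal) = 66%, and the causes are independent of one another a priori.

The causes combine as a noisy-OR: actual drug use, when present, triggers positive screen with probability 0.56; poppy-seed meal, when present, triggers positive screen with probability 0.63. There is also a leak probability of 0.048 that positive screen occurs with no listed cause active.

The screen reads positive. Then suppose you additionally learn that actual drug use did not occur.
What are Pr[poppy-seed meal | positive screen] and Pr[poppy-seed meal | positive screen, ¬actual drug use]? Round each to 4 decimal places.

Under noisy-OR, P(positive screen | causes) = 1 − (1−0.048)·∏(1−qᵢ) over the active causes.
For the numerator, keep only poppy-seed meal=true terms: 0.282164 + 0.189621 = 0.471785
Denominator P(positive screen): 0.048*0.66*0.34 + 0.64776*0.66*0.66 + 0.58112*0.34*0.34 + 0.845014*0.34*0.66 = 0.549733
P(poppy-seed meal | positive screen) = 0.471785/0.549733 ≈ 0.8582

With the extra evidence:
By total probability over both values of poppy-seed meal:
  P(positive screen | ¬actual drug use) = 0.048*0.34 + 0.64776*0.66
        = 0.016320 + 0.427522 = 0.443842
Configurations with poppy-seed meal contribute 0.427522, so
  P(poppy-seed meal | positive screen, ¬actual drug use) = 0.427522 / 0.443842 ≈ 0.9632
With actual drug use excluded, poppy-seed meal must carry more of the explanatory weight for the positive screen.

Pr[poppy-seed meal | positive screen] ≈ 0.8582; Pr[poppy-seed meal | positive screen, ¬actual drug use] ≈ 0.9632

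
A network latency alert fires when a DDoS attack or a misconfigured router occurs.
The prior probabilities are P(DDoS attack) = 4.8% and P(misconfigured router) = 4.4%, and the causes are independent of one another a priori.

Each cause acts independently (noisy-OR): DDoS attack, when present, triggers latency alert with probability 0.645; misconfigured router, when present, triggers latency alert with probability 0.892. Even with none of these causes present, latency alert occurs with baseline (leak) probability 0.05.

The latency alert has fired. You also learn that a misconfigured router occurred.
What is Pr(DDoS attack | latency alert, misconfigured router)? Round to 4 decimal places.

Under noisy-OR, P(latency alert | causes) = 1 − (1−0.05)·∏(1−qᵢ) over the active causes.
Numerator (weight on configurations with DDoS attack): 0.963577×0.048 = 0.046252
The normalizing constant is 0.8974×0.952 + 0.963577×0.048 = 0.900577
P(DDoS attack | latency alert, misconfigured router) = 0.046252/0.900577 ≈ 0.0514

Pr(DDoS attack | latency alert, misconfigured router) ≈ 0.0514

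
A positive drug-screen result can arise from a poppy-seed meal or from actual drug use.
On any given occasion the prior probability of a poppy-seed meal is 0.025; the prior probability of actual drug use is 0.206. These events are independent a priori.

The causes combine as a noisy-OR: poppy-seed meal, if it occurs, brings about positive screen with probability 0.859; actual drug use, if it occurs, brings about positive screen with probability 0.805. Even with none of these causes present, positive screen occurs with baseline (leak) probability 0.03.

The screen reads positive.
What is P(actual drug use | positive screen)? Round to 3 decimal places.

P(actual drug use | positive screen) ≈ 0.806

Under noisy-OR, P(positive screen | causes) = 1 − (1−0.03)·∏(1−qᵢ) over the active causes.
For the numerator, keep only actual drug use=true terms: 0.162859 + 0.005013 = 0.167872
Normalizer over all consistent configurations: 0.03·0.975·0.794 + 0.81085·0.975·0.206 + 0.86323·0.025·0.794 + 0.97333·0.025·0.206 = 0.208231
P(actual drug use | positive screen) = 0.167872/0.208231 ≈ 0.806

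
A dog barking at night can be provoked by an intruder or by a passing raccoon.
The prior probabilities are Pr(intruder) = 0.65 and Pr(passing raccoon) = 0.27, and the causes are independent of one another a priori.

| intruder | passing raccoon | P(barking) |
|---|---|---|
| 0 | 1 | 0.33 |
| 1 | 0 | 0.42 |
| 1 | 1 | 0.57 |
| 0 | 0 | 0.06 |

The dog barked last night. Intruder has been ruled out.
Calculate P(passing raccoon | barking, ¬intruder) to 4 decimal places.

P(barking | ¬intruder) = 0.06×0.73 + 0.33×0.27 = 0.043800 + 0.089100 = 0.132900
Of this, 0.089100 comes from 0.33×0.27 (the passing raccoon=true cases).
P(passing raccoon | barking, ¬intruder) = 0.089100 / 0.132900 ≈ 0.6704

P(passing raccoon | barking, ¬intruder) ≈ 0.6704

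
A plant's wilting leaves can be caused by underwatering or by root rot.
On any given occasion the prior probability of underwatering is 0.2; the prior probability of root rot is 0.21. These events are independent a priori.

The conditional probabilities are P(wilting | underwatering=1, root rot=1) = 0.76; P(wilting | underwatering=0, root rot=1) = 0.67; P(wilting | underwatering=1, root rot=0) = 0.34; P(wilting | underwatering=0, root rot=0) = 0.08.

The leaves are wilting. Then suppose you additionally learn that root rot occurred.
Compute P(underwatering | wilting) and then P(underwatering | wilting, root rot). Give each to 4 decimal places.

Sum P(wilting|·) weighted by the priors over the 4 (underwatering, root rot) configurations:
  P(wilting) = 0.08×0.8×0.79 + 0.67×0.8×0.21 + 0.34×0.2×0.79 + 0.76×0.2×0.21
        = 0.050560 + 0.112560 + 0.053720 + 0.031920 = 0.248760
The terms with underwatering present sum to 0.085640, so
  P(underwatering | wilting) = 0.085640 / 0.248760 ≈ 0.3443

With the extra evidence:
P(wilting | root rot) = 0.67*0.8 + 0.76*0.2 = 0.536000 + 0.152000 = 0.688000
Restricting to configurations with underwatering present: 0.76*0.2 = 0.152000.
So P(underwatering | wilting, root rot) = 0.152000/0.688000 ≈ 0.2209.

P(underwatering | wilting) ≈ 0.3443; P(underwatering | wilting, root rot) ≈ 0.2209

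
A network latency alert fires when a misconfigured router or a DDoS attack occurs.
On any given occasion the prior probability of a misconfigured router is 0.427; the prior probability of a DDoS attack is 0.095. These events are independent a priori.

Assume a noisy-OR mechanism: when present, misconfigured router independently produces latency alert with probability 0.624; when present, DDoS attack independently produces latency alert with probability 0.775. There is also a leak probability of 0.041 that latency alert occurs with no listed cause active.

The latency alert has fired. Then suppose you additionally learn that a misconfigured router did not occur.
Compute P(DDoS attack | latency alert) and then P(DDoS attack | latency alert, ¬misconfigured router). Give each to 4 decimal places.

Under noisy-OR, P(latency alert | causes) = 1 − (1−0.041)·∏(1−qᵢ) over the active causes.
For the numerator, keep only DDoS attack=true terms: 0.042689 + 0.037274 = 0.079963
Normalizer over all consistent configurations: 0.041×0.573×0.905 + 0.784225×0.573×0.095 + 0.639416×0.427×0.905 + 0.918869×0.427×0.095 = 0.348317
P(DDoS attack | latency alert) = 0.079963/0.348317 ≈ 0.2296

With the extra evidence:
P(latency alert | ¬misconfigured router) = 0.041*0.905 + 0.784225*0.095 = 0.037105 + 0.074501 = 0.111606
Of this, 0.074501 comes from 0.784225*0.095 (the DDoS attack=true cases).
Hence the posterior is 0.074501/0.111606 ≈ 0.6675.

P(DDoS attack | latency alert) ≈ 0.2296; P(DDoS attack | latency alert, ¬misconfigured router) ≈ 0.6675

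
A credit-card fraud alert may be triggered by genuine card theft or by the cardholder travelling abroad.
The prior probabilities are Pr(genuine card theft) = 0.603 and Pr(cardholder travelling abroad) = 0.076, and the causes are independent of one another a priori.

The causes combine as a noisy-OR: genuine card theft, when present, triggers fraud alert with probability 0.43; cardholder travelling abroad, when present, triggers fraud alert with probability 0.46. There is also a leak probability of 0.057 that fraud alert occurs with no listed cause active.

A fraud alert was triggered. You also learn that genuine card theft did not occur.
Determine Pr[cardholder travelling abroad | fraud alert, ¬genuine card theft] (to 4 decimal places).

Under noisy-OR, P(fraud alert | causes) = 1 − (1−0.057)·∏(1−qᵢ) over the active causes.
Numerator (weight on configurations with cardholder travelling abroad): 0.49078·0.076 = 0.037299
Denominator P(fraud alert | ¬genuine card theft): 0.057·0.924 + 0.49078·0.076 = 0.089967
P(cardholder travelling abroad | fraud alert, ¬genuine card theft) = 0.037299/0.089967 ≈ 0.4146

Pr[cardholder travelling abroad | fraud alert, ¬genuine card theft] ≈ 0.4146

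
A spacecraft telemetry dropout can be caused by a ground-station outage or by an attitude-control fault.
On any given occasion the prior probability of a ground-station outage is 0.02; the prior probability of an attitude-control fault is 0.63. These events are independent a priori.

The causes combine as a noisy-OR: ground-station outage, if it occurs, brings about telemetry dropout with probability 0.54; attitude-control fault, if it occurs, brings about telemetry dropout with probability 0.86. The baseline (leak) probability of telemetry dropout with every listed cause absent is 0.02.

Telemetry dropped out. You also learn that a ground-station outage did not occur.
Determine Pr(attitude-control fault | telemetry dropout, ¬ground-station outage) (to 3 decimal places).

Pr(attitude-control fault | telemetry dropout, ¬ground-station outage) ≈ 0.987

Under noisy-OR, P(telemetry dropout | causes) = 1 − (1−0.02)·∏(1−qᵢ) over the active causes.
Enumerate both values of attitude-control fault and weight by the priors:
  P(telemetry dropout | ¬ground-station outage) = 0.02·0.37 + 0.8628·0.63
        = 0.007400 + 0.543564 = 0.550964
Configurations with attitude-control fault contribute 0.543564, so
  P(attitude-control fault | telemetry dropout, ¬ground-station outage) = 0.543564 / 0.550964 ≈ 0.987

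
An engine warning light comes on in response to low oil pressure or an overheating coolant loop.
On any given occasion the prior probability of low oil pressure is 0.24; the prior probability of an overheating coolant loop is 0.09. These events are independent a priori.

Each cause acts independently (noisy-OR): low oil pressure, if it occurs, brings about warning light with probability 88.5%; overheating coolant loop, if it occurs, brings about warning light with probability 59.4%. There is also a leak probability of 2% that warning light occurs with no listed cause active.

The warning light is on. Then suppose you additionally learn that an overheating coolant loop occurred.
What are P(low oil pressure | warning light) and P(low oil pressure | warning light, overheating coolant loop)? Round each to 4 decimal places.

Under noisy-OR, P(warning light | causes) = 1 − (1−0.02)·∏(1−qᵢ) over the active causes.
P(warning light) = 0.02×0.76×0.91 + 0.60212×0.76×0.09 + 0.8873×0.24×0.91 + 0.954244×0.24×0.09 = 0.013832 + 0.041185 + 0.193786 + 0.020612 = 0.269415
Of this, 0.214398 comes from 0.193786 + 0.020612 (the low oil pressure=true cases).
P(low oil pressure | warning light) = 0.214398 / 0.269415 ≈ 0.7958

With the extra evidence:
Sum P(warning light|·) weighted by the priors over both values of low oil pressure:
  P(warning light | overheating coolant loop) = 0.60212*0.76 + 0.954244*0.24
        = 0.457611 + 0.229019 = 0.686630
Keeping only the low oil pressure-present terms gives 0.229019, so
  P(low oil pressure | warning light, overheating coolant loop) = 0.229019 / 0.686630 ≈ 0.3335
The drop from 0.7958 to 0.3335 is the explaining-away (discounting) effect.

P(low oil pressure | warning light) ≈ 0.7958; P(low oil pressure | warning light, overheating coolant loop) ≈ 0.3335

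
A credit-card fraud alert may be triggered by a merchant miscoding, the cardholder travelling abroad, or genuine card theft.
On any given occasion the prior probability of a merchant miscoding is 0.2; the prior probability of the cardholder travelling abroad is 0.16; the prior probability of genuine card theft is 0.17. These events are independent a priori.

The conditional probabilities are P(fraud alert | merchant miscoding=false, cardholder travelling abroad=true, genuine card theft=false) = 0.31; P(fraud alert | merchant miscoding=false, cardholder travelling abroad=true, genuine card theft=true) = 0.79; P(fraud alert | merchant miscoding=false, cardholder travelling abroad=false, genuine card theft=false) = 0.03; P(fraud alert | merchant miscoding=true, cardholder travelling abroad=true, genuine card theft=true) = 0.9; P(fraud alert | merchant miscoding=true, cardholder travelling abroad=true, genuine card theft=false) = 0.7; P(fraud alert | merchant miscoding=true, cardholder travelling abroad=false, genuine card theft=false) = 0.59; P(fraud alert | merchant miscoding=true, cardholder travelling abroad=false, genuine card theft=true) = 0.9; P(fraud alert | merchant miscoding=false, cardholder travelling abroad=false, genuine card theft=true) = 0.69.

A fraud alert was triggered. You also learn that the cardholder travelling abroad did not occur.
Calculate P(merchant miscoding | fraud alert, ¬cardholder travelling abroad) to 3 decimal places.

P(merchant miscoding | fraud alert, ¬cardholder travelling abroad) ≈ 0.530

P(fraud alert | ¬cardholder travelling abroad) = 0.03×0.8×0.83 + 0.69×0.8×0.17 + 0.59×0.2×0.83 + 0.9×0.2×0.17 = 0.019920 + 0.093840 + 0.097940 + 0.030600 = 0.242300
Of this, 0.128540 comes from 0.097940 + 0.030600 (the merchant miscoding=true cases).
So P(merchant miscoding | fraud alert, ¬cardholder travelling abroad) = 0.128540/0.242300 ≈ 0.530.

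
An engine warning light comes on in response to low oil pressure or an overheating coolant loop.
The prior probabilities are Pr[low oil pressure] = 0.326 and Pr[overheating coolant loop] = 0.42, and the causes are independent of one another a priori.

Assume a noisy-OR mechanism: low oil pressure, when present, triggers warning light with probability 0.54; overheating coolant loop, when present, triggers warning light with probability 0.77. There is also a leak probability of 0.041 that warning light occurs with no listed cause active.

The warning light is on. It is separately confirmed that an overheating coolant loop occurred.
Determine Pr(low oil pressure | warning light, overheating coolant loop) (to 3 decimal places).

Pr(low oil pressure | warning light, overheating coolant loop) ≈ 0.358

Under noisy-OR, P(warning light | causes) = 1 − (1−0.041)·∏(1−qᵢ) over the active causes.
P(warning light | overheating coolant loop) = 0.77943×0.674 + 0.898538×0.326 = 0.525336 + 0.292923 = 0.818259
Of this, 0.292923 comes from 0.898538×0.326 (the low oil pressure=true cases).
Hence the posterior is 0.292923/0.818259 ≈ 0.358.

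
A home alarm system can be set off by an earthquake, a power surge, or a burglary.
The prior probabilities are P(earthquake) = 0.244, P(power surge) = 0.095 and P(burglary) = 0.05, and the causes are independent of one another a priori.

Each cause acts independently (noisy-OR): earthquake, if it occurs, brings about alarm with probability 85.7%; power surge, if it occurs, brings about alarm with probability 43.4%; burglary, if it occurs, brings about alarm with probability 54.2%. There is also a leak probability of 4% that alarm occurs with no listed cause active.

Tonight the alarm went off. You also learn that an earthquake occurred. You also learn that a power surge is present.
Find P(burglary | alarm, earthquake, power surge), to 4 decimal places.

P(burglary | alarm, earthquake, power surge) ≈ 0.0522

Under noisy-OR, P(alarm | causes) = 1 − (1−0.04)·∏(1−qᵢ) over the active causes.
Weight on burglary=true, given the evidence: 0.964413·0.05 = 0.048221
The normalizing constant is 0.9223·0.95 + 0.964413·0.05 = 0.924406
P(burglary | alarm, earthquake, power surge) = 0.048221/0.924406 ≈ 0.0522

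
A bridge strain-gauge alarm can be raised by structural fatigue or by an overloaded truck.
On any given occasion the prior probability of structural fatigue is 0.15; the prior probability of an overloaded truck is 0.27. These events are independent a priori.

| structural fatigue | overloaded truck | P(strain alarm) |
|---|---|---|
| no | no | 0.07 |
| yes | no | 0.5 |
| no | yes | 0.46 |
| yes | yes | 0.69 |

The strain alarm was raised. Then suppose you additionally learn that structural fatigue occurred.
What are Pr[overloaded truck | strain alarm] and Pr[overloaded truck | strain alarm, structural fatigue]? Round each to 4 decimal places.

Pr[overloaded truck | strain alarm] ≈ 0.5762; Pr[overloaded truck | strain alarm, structural fatigue] ≈ 0.3379

Sum P(strain alarm|·) weighted by the priors over the 4 (structural fatigue, overloaded truck) configurations:
  P(strain alarm) = 0.07*0.85*0.73 + 0.46*0.85*0.27 + 0.5*0.15*0.73 + 0.69*0.15*0.27
        = 0.043435 + 0.105570 + 0.054750 + 0.027945 = 0.231700
The terms with overloaded truck present sum to 0.133515, so
  P(overloaded truck | strain alarm) = 0.133515 / 0.231700 ≈ 0.5762

Now condition on the additional information:
P(strain alarm | structural fatigue) = 0.5·0.73 + 0.69·0.27 = 0.365000 + 0.186300 = 0.551300
Of this, 0.186300 comes from 0.69·0.27 (the overloaded truck=true cases).
P(overloaded truck | strain alarm, structural fatigue) = 0.186300 / 0.551300 ≈ 0.3379
— structural fatigue explains away the evidence for overloaded truck.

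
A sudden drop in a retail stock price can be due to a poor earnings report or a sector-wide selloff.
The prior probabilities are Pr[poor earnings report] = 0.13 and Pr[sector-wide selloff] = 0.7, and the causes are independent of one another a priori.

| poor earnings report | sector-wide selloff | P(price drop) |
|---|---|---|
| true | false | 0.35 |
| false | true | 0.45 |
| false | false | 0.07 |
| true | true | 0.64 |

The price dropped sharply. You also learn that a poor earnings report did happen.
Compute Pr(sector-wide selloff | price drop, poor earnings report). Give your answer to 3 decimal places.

Pr(sector-wide selloff | price drop, poor earnings report) ≈ 0.810

By total probability over both values of sector-wide selloff:
  P(price drop | poor earnings report) = 0.35*0.3 + 0.64*0.7
        = 0.105000 + 0.448000 = 0.553000
Keeping only the sector-wide selloff-present terms gives 0.448000, so
  P(sector-wide selloff | price drop, poor earnings report) = 0.448000 / 0.553000 ≈ 0.810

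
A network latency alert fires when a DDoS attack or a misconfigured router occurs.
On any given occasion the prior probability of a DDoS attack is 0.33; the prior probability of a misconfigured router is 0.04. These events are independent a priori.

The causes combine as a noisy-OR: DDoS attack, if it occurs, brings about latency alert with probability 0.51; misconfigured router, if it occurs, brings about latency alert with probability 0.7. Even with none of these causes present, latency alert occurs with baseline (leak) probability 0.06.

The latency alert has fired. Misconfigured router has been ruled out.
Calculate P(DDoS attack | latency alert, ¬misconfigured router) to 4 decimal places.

Under noisy-OR, P(latency alert | causes) = 1 − (1−0.06)·∏(1−qᵢ) over the active causes.
For the numerator, keep only DDoS attack=true terms: 0.5394·0.33 = 0.178002
The normalizing constant is 0.06·0.67 + 0.5394·0.33 = 0.218202
Posterior = 0.178002 / 0.218202 ≈ 0.8158

P(DDoS attack | latency alert, ¬misconfigured router) ≈ 0.8158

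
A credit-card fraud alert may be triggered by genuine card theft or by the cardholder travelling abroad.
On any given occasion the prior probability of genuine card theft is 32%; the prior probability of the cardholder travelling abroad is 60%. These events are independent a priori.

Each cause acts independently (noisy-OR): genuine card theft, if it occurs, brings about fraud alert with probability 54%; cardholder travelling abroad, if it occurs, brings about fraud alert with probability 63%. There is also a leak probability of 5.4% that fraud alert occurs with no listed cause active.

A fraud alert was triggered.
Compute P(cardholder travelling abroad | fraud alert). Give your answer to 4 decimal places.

P(cardholder travelling abroad | fraud alert) ≈ 0.8305

Under noisy-OR, P(fraud alert | causes) = 1 − (1−0.054)·∏(1−qᵢ) over the active causes.
P(fraud alert) = 0.054*0.68*0.4 + 0.64998*0.68*0.6 + 0.56484*0.32*0.4 + 0.838991*0.32*0.6 = 0.014688 + 0.265192 + 0.072300 + 0.161086 = 0.513266
Restricting to configurations with cardholder travelling abroad present: 0.265192 + 0.161086 = 0.426278.
P(cardholder travelling abroad | fraud alert) = 0.426278 / 0.513266 ≈ 0.8305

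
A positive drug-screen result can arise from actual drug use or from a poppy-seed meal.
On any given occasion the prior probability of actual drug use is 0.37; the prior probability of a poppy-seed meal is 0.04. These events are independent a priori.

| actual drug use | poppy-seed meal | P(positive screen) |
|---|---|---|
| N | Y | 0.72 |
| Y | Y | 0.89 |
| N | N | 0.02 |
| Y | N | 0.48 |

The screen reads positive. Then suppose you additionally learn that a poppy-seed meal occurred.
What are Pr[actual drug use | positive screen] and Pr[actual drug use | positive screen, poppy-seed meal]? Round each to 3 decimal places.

Pr[actual drug use | positive screen] ≈ 0.859; Pr[actual drug use | positive screen, poppy-seed meal] ≈ 0.421

By total probability over the 4 (actual drug use, poppy-seed meal) configurations:
  P(positive screen) = 0.02×0.63×0.96 + 0.72×0.63×0.04 + 0.48×0.37×0.96 + 0.89×0.37×0.04
        = 0.012096 + 0.018144 + 0.170496 + 0.013172 = 0.213908
Configurations with actual drug use contribute 0.183668, so
  P(actual drug use | positive screen) = 0.183668 / 0.213908 ≈ 0.859

Now condition on the additional information:
P(positive screen | poppy-seed meal) = 0.72×0.63 + 0.89×0.37 = 0.453600 + 0.329300 = 0.782900
Restricting to configurations with actual drug use present: 0.89×0.37 = 0.329300.
So P(actual drug use | positive screen, poppy-seed meal) = 0.329300/0.782900 ≈ 0.421.
— poppy-seed meal explains away the evidence for actual drug use.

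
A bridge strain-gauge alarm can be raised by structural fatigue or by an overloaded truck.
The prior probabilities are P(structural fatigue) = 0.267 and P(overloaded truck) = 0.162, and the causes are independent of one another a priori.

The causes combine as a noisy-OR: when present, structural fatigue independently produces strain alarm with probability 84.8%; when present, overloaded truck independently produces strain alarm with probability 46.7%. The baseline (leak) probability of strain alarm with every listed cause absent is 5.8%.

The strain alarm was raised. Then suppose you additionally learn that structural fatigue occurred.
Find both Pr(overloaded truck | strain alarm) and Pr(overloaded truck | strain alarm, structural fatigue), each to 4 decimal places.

Under noisy-OR, P(strain alarm | causes) = 1 − (1−0.058)·∏(1−qᵢ) over the active causes.
Numerator (weight on configurations with overloaded truck): 0.059125 + 0.039953 = 0.099078
Denominator P(strain alarm): 0.058·0.733·0.838 + 0.497914·0.733·0.162 + 0.856816·0.267·0.838 + 0.923683·0.267·0.162 = 0.326414
P(overloaded truck | strain alarm) = 0.099078/0.326414 ≈ 0.3035

Now also conditioning on structural fatigue=true:
Weight on overloaded truck=true, given the evidence: 0.923683*0.162 = 0.149637
Normalizer over all consistent configurations: 0.856816*0.838 + 0.923683*0.162 = 0.867649
Posterior = 0.149637 / 0.867649 ≈ 0.1725
Conditioning on structural fatigue lowers the posterior on overloaded truck: the classic explaining-away effect in a common-effect structure.

Pr(overloaded truck | strain alarm) ≈ 0.3035; Pr(overloaded truck | strain alarm, structural fatigue) ≈ 0.1725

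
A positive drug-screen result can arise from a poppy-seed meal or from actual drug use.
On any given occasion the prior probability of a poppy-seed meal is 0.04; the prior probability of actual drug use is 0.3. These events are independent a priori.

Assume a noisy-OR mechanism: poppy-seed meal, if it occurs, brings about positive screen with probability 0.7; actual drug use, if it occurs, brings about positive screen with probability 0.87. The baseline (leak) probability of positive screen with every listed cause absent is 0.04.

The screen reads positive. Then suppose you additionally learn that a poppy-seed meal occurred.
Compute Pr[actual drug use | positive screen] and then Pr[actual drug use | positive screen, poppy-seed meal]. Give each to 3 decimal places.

Under noisy-OR, P(positive screen | causes) = 1 − (1−0.04)·∏(1−qᵢ) over the active causes.
Weight on actual drug use=true, given the evidence: 0.252058 + 0.011551 = 0.263609
Denominator P(positive screen): 0.04×0.96×0.7 + 0.8752×0.96×0.3 + 0.712×0.04×0.7 + 0.96256×0.04×0.3 = 0.310425
P(actual drug use | positive screen) = 0.263609/0.310425 ≈ 0.849

With the extra evidence:
Weight on actual drug use=true, given the evidence: 0.96256*0.3 = 0.288768
Denominator P(positive screen | poppy-seed meal): 0.712*0.7 + 0.96256*0.3 = 0.787168
P(actual drug use | positive screen, poppy-seed meal) = 0.288768/0.787168 ≈ 0.367
— poppy-seed meal explains away the evidence for actual drug use.

Pr[actual drug use | positive screen] ≈ 0.849; Pr[actual drug use | positive screen, poppy-seed meal] ≈ 0.367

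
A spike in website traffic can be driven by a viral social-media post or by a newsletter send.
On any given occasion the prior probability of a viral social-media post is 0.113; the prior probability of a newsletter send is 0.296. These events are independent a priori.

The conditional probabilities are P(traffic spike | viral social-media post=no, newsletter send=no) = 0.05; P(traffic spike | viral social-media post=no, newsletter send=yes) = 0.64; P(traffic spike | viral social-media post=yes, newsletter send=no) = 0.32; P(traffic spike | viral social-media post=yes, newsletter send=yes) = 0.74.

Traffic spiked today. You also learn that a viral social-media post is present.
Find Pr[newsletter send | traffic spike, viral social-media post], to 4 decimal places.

Pr[newsletter send | traffic spike, viral social-media post] ≈ 0.4930

Sum P(traffic spike|·) weighted by the priors over both values of newsletter send:
  P(traffic spike | viral social-media post) = 0.32·0.704 + 0.74·0.296
        = 0.225280 + 0.219040 = 0.444320
The terms with newsletter send present sum to 0.219040, so
  P(newsletter send | traffic spike, viral social-media post) = 0.219040 / 0.444320 ≈ 0.4930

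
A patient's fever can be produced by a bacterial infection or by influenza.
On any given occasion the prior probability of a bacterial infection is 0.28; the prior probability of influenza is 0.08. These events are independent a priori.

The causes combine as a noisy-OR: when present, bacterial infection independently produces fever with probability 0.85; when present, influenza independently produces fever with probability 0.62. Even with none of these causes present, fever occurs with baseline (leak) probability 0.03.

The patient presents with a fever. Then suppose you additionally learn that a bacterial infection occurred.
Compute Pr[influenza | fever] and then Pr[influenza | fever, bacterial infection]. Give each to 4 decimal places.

Under noisy-OR, P(fever | causes) = 1 − (1−0.03)·∏(1−qᵢ) over the active causes.
P(fever) = 0.03·0.72·0.92 + 0.6314·0.72·0.08 + 0.8545·0.28·0.92 + 0.94471·0.28·0.08 = 0.019872 + 0.036369 + 0.220119 + 0.021162 = 0.297522
Of this, 0.057531 comes from 0.036369 + 0.021162 (the influenza=true cases).
P(influenza | fever) = 0.057531 / 0.297522 ≈ 0.1934

Now also conditioning on bacterial infection=true:
P(fever | bacterial infection) = 0.8545×0.92 + 0.94471×0.08 = 0.786140 + 0.075577 = 0.861717
Of this, 0.075577 comes from 0.94471×0.08 (the influenza=true cases).
P(influenza | fever, bacterial infection) = 0.075577 / 0.861717 ≈ 0.0877
Conditioning on bacterial infection lowers the posterior on influenza: the classic explaining-away effect in a common-effect structure.

Pr[influenza | fever] ≈ 0.1934; Pr[influenza | fever, bacterial infection] ≈ 0.0877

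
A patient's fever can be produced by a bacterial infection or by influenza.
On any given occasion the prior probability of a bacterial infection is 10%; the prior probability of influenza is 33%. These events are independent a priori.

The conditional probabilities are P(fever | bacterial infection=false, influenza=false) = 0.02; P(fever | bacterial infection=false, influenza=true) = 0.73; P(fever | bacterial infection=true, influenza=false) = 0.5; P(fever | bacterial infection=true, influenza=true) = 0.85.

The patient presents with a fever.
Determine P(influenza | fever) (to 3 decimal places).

P(fever) = 0.02·0.9·0.67 + 0.73·0.9·0.33 + 0.5·0.1·0.67 + 0.85·0.1·0.33 = 0.012060 + 0.216810 + 0.033500 + 0.028050 = 0.290420
Restricting to configurations with influenza present: 0.216810 + 0.028050 = 0.244860.
So P(influenza | fever) = 0.244860/0.290420 ≈ 0.843.

P(influenza | fever) ≈ 0.843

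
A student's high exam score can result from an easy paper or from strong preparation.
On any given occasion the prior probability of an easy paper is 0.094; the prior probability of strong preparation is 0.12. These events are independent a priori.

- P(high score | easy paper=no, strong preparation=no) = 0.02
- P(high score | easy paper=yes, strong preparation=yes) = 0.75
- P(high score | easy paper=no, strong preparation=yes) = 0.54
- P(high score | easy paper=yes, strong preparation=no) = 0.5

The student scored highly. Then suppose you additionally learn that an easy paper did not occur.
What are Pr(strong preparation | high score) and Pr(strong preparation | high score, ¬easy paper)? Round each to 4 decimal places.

Pr(strong preparation | high score) ≈ 0.5396; Pr(strong preparation | high score, ¬easy paper) ≈ 0.7864

P(high score) = 0.02×0.906×0.88 + 0.54×0.906×0.12 + 0.5×0.094×0.88 + 0.75×0.094×0.12 = 0.015946 + 0.058709 + 0.041360 + 0.008460 = 0.124475
Restricting to configurations with strong preparation present: 0.058709 + 0.008460 = 0.067169.
P(strong preparation | high score) = 0.067169 / 0.124475 ≈ 0.5396

With the extra evidence:
P(high score | ¬easy paper) = 0.02×0.88 + 0.54×0.12 = 0.017600 + 0.064800 = 0.082400
Of this, 0.064800 comes from 0.54×0.12 (the strong preparation=true cases).
Hence the posterior is 0.064800/0.082400 ≈ 0.7864.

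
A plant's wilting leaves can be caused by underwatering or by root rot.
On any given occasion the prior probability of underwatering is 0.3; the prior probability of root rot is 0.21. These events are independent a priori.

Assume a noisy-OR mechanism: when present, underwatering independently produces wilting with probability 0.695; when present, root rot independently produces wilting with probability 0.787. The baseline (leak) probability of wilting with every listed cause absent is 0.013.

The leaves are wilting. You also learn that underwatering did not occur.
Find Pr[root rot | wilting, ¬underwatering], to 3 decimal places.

Pr[root rot | wilting, ¬underwatering] ≈ 0.942

Under noisy-OR, P(wilting | causes) = 1 − (1−0.013)·∏(1−qᵢ) over the active causes.
P(wilting | ¬underwatering) = 0.013·0.79 + 0.789769·0.21 = 0.010270 + 0.165851 = 0.176121
The root rot-present share is 0.789769·0.21 = 0.165851.
So P(root rot | wilting, ¬underwatering) = 0.165851/0.176121 ≈ 0.942.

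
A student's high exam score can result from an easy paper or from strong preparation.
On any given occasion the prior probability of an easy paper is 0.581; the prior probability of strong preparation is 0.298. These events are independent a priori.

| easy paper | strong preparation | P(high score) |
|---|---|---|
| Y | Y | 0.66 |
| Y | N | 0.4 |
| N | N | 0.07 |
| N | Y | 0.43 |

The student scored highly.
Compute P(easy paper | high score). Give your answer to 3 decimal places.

P(easy paper | high score) ≈ 0.789

By total probability over the 4 (easy paper, strong preparation) configurations:
  P(high score) = 0.07·0.419·0.702 + 0.43·0.419·0.298 + 0.4·0.581·0.702 + 0.66·0.581·0.298
        = 0.020590 + 0.053691 + 0.163145 + 0.114271 = 0.351697
Configurations with easy paper contribute 0.277416, so
  P(easy paper | high score) = 0.277416 / 0.351697 ≈ 0.789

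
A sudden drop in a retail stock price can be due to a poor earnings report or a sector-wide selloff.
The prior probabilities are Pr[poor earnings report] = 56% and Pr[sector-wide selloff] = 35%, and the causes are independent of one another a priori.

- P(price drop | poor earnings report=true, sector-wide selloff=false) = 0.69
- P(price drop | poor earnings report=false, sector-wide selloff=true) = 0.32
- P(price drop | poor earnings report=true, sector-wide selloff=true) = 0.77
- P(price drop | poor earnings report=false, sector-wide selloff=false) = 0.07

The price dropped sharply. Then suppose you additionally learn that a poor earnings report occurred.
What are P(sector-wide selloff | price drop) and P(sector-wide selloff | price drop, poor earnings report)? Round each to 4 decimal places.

P(price drop) = 0.07*0.44*0.65 + 0.32*0.44*0.35 + 0.69*0.56*0.65 + 0.77*0.56*0.35 = 0.020020 + 0.049280 + 0.251160 + 0.150920 = 0.471380
Of this, 0.200200 comes from 0.049280 + 0.150920 (the sector-wide selloff=true cases).
So P(sector-wide selloff | price drop) = 0.200200/0.471380 ≈ 0.4247.

Now also conditioning on poor earnings report=true:
Enumerate both values of sector-wide selloff and weight by the priors:
  P(price drop | poor earnings report) = 0.69×0.65 + 0.77×0.35
        = 0.448500 + 0.269500 = 0.718000
Configurations with sector-wide selloff contribute 0.269500, so
  P(sector-wide selloff | price drop, poor earnings report) = 0.269500 / 0.718000 ≈ 0.3753
— poor earnings report explains away the evidence for sector-wide selloff.

P(sector-wide selloff | price drop) ≈ 0.4247; P(sector-wide selloff | price drop, poor earnings report) ≈ 0.3753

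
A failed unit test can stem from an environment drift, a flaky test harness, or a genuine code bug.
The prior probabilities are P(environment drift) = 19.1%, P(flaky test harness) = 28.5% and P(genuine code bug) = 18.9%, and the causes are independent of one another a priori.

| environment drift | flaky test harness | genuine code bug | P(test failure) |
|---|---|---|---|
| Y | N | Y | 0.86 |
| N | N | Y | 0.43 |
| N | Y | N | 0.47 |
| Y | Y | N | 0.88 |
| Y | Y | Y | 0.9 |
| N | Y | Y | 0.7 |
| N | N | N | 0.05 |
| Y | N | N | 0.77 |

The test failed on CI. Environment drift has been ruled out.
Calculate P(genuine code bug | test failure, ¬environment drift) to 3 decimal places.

P(genuine code bug | test failure, ¬environment drift) ≈ 0.410

Enumerate the 4 (flaky test harness, genuine code bug) configurations and weight by the priors:
  P(test failure | ¬environment drift) = 0.05*0.715*0.811 + 0.43*0.715*0.189 + 0.47*0.285*0.811 + 0.7*0.285*0.189
        = 0.028993 + 0.058108 + 0.108633 + 0.037705 = 0.233439
Keeping only the genuine code bug-present terms gives 0.095813, so
  P(genuine code bug | test failure, ¬environment drift) = 0.095813 / 0.233439 ≈ 0.410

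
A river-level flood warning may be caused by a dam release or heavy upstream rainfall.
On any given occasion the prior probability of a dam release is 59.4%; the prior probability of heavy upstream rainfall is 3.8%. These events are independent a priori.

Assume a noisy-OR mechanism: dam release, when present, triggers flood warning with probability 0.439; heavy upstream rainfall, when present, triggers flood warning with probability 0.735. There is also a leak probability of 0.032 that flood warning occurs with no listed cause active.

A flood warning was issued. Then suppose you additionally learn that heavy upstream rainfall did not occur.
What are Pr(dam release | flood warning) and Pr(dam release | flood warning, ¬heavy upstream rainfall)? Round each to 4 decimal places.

Under noisy-OR, P(flood warning | causes) = 1 − (1−0.032)·∏(1−qᵢ) over the active causes.
For the numerator, keep only dam release=true terms: 0.261115 + 0.019324 = 0.280439
The normalizing constant is 0.032·0.406·0.962 + 0.74348·0.406·0.038 + 0.456952·0.594·0.962 + 0.856092·0.594·0.038 = 0.304407
P(dam release | flood warning) = 0.280439/0.304407 ≈ 0.9213

With the extra evidence:
Numerator (weight on configurations with dam release): 0.456952·0.594 = 0.271429
Denominator P(flood warning | ¬heavy upstream rainfall): 0.032·0.406 + 0.456952·0.594 = 0.284421
Posterior = 0.271429 / 0.284421 ≈ 0.9543
Ruling out heavy upstream rainfall raises the posterior on dam release — the flip side of explaining away.

Pr(dam release | flood warning) ≈ 0.9213; Pr(dam release | flood warning, ¬heavy upstream rainfall) ≈ 0.9543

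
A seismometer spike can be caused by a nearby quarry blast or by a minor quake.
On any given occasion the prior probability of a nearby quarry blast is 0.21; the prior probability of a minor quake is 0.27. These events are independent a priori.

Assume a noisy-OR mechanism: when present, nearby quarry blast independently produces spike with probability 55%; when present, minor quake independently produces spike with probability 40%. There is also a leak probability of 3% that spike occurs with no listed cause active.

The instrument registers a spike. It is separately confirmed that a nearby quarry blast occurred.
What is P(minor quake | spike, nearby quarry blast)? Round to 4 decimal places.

P(minor quake | spike, nearby quarry blast) ≈ 0.3264

Under noisy-OR, P(spike | causes) = 1 − (1−0.03)·∏(1−qᵢ) over the active causes.
P(spike | nearby quarry blast) = 0.5635×0.73 + 0.7381×0.27 = 0.411355 + 0.199287 = 0.610642
The minor quake-present share is 0.7381×0.27 = 0.199287.
So P(minor quake | spike, nearby quarry blast) = 0.199287/0.610642 ≈ 0.3264.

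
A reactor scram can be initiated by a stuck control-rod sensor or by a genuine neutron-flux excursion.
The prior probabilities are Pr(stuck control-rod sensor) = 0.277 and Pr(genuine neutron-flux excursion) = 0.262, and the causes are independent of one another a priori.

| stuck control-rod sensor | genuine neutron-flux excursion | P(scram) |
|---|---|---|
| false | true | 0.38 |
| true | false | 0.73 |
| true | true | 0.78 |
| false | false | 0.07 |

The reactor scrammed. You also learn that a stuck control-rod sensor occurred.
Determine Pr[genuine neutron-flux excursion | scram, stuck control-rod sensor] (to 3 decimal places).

Pr[genuine neutron-flux excursion | scram, stuck control-rod sensor] ≈ 0.275

P(scram | stuck control-rod sensor) = 0.73·0.738 + 0.78·0.262 = 0.538740 + 0.204360 = 0.743100
Restricting to configurations with genuine neutron-flux excursion present: 0.78·0.262 = 0.204360.
P(genuine neutron-flux excursion | scram, stuck control-rod sensor) = 0.204360 / 0.743100 ≈ 0.275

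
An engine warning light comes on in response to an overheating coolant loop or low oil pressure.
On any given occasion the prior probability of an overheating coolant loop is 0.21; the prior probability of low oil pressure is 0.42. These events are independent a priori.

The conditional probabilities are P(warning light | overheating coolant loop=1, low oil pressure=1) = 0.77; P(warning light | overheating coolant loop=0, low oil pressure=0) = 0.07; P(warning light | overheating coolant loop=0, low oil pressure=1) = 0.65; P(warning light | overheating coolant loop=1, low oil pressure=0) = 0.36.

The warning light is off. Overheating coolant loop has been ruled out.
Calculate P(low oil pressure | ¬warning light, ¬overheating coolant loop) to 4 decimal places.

P(¬warning light | ¬overheating coolant loop) = 0.93×0.58 + 0.35×0.42 = 0.539400 + 0.147000 = 0.686400
The low oil pressure-present share is 0.35×0.42 = 0.147000.
P(low oil pressure | ¬warning light, ¬overheating coolant loop) = 0.147000 / 0.686400 ≈ 0.2142

P(low oil pressure | ¬warning light, ¬overheating coolant loop) ≈ 0.2142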